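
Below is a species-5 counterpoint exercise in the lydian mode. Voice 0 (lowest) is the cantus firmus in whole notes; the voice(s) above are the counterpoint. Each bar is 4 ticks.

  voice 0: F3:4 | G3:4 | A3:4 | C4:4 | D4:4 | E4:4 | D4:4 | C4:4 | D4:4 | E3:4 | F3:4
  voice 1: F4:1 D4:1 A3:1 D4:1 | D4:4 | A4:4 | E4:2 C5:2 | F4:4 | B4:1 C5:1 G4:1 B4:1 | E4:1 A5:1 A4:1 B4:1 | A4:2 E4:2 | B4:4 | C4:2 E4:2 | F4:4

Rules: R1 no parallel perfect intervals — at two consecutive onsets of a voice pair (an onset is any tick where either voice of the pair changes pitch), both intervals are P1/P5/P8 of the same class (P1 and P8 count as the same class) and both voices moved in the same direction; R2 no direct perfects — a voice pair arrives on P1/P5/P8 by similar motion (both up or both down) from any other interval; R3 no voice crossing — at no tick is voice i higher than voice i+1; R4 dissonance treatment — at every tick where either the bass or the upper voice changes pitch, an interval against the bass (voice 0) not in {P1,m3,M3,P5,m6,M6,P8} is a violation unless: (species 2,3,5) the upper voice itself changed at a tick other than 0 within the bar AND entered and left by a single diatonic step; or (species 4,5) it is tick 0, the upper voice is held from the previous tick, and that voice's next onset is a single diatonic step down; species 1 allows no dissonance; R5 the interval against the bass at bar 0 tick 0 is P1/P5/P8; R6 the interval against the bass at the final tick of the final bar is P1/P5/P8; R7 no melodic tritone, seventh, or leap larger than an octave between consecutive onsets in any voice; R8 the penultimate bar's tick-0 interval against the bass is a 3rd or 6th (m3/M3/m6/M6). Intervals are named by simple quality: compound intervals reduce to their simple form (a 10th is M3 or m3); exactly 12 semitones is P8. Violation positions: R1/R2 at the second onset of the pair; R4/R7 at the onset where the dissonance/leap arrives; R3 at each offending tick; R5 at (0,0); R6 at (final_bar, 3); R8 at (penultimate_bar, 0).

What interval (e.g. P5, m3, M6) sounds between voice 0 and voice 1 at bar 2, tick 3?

P8

voice 0=A3 voice 1=A4 -> P8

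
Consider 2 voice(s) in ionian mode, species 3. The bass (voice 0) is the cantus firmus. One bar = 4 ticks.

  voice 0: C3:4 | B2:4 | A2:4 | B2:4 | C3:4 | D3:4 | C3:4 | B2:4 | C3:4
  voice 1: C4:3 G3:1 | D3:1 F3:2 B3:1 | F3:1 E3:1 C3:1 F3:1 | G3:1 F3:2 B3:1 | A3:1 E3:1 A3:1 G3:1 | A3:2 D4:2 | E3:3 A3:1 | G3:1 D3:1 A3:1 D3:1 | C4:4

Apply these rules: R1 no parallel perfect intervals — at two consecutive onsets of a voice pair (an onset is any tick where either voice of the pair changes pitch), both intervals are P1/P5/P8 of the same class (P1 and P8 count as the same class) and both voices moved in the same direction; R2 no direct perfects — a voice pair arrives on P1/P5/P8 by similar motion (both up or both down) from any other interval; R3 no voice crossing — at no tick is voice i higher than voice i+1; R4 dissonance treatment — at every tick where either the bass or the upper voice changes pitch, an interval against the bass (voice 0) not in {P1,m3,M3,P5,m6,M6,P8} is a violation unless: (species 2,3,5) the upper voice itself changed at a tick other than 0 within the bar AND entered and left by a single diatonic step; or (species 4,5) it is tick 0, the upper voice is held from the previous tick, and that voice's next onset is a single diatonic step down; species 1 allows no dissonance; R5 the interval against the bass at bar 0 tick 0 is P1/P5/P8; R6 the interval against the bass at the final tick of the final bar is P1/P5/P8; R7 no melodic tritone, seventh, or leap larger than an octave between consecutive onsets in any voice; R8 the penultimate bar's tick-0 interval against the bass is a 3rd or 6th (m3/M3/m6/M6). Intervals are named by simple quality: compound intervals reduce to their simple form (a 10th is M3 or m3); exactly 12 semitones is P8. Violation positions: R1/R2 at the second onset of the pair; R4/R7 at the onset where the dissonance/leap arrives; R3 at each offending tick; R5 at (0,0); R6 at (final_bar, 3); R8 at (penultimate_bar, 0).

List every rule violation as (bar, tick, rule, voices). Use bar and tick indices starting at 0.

(1, 1, R4, (0, 1))
(1, 3, R7, (1,))
(2, 0, R7, (1,))
(3, 1, R4, (0, 1))
(3, 3, R7, (1,))
(5, 0, R1, (0, 1))
(6, 0, R7, (1,))
(7, 2, R4, (0, 1))
(8, 0, R2, (0, 1))
(8, 0, R7, (1,))

bar 0: v0=C3 v1=C4 downbeat P8
bar 1: v0=B2 v1=D3 downbeat m3
bar 2: v0=A2 v1=F3 downbeat m6
bar 3: v0=B2 v1=G3 downbeat m6
bar 4: v0=C3 v1=A3 downbeat M6
bar 5: v0=D3 v1=A3 downbeat P5
bar 6: v0=C3 v1=E3 downbeat M3
bar 7: v0=B2 v1=G3 downbeat m6
bar 8: v0=C3 v1=C4 downbeat P8
  -> R4 @ bar 1 tick 1 v(0, 1): B2/F3 TT untreated
  -> R7 @ bar 1 tick 3 v(1,): F3->B3 leap 6st
  -> R7 @ bar 2 tick 0 v(1,): B3->F3 leap 6st
  -> R4 @ bar 3 tick 1 v(0, 1): B2/F3 TT untreated
  -> R7 @ bar 3 tick 3 v(1,): F3->B3 leap 6st
  -> R1 @ bar 5 tick 0 v(0, 1): C3/G3 P5 -> D3/A3 P5 similar
  -> R7 @ bar 6 tick 0 v(1,): D4->E3 leap 10st
  -> R4 @ bar 7 tick 2 v(0, 1): B2/A3 m7 untreated
  -> R2 @ bar 8 tick 0 v(0, 1): B2/D3 m3 -> C3/C4 P8 similar
  -> R7 @ bar 8 tick 0 v(1,): D3->C4 leap 10st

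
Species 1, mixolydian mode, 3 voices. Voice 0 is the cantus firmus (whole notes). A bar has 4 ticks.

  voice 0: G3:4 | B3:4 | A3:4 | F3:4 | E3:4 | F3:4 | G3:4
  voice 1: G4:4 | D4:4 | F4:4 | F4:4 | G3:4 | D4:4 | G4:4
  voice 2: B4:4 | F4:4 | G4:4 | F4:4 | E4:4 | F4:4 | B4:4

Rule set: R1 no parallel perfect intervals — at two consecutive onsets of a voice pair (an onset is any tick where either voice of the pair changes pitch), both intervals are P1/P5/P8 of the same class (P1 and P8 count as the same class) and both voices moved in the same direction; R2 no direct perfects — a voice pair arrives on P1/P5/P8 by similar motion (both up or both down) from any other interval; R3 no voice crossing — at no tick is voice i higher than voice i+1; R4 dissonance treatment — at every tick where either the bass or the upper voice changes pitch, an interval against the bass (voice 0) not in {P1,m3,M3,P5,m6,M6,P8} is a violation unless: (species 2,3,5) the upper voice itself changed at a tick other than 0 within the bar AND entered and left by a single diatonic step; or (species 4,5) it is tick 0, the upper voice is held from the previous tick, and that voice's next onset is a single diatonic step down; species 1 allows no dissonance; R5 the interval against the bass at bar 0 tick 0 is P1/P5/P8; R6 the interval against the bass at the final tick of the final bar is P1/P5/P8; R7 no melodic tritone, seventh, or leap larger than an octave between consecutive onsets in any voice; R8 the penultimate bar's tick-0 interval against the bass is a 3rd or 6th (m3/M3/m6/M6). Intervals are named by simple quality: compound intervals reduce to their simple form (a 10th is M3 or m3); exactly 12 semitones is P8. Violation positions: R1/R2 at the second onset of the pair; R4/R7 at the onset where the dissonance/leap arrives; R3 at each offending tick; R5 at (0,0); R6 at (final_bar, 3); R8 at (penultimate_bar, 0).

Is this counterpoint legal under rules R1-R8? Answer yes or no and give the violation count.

bar 0: v0=G3 v1=G4 v2=B4 (M3)
bar 1: v0=B3 v1=D4 v2=F4 (TT)
bar 2: v0=A3 v1=F4 v2=G4 (m7)
bar 3: v0=F3 v1=F4 v2=F4 (P8)
bar 4: v0=E3 v1=G3 v2=E4 (P8)
bar 5: v0=F3 v1=D4 v2=F4 (P8)
bar 6: v0=G3 v1=G4 v2=B4 (M3)
  R5 @ bar0.0: opens on M3
  R4 @ bar1.0: B3/F4 TT untreated
  R7 @ bar1.0: B4->F4 leap 6st
  R4 @ bar2.0: A3/G4 m7 untreated
  R2 @ bar3.0: A3/G4 m7 -> F3/F4 P8 similar
  R1 @ bar4.0: F3/F4 P8 -> E3/E4 P8 similar
  R7 @ bar4.0: F4->G3 leap 10st
  R1 @ bar5.0: E3/E4 P8 -> F3/F4 P8 similar
  R8 @ bar5.0: penult P8 not 3rd/6th
  R2 @ bar6.0: F3/D4 M6 -> G3/G4 P8 similar
  R7 @ bar6.0: F4->B4 leap 6st
  R6 @ bar6.3: closes on M3

No (12 violations)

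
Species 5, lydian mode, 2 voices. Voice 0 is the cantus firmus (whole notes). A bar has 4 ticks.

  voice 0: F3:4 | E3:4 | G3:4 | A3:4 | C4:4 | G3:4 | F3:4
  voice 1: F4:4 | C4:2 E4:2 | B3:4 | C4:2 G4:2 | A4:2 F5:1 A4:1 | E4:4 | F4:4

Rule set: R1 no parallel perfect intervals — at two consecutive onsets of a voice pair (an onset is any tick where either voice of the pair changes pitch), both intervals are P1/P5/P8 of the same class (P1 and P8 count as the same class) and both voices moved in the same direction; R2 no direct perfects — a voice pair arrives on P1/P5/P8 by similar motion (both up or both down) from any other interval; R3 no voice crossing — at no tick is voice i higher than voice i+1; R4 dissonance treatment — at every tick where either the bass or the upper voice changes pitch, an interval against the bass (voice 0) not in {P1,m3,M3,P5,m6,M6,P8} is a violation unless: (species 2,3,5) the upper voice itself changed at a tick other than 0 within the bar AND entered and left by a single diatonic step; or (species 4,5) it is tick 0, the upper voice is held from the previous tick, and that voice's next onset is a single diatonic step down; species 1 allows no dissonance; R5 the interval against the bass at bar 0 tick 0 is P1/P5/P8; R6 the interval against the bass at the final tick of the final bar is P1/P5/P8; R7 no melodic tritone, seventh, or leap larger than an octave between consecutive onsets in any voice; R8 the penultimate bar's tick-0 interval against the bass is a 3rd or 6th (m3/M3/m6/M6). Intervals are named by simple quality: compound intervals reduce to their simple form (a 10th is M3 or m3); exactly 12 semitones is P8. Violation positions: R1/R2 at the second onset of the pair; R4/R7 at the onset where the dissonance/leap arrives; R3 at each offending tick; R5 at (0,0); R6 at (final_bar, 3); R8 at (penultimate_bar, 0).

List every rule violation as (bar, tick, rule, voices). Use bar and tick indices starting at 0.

bar 0: v0=F3 v1=F4 downbeat P8
bar 1: v0=E3 v1=C4 downbeat m6
bar 2: v0=G3 v1=B3 downbeat M3
bar 3: v0=A3 v1=C4 downbeat m3
bar 4: v0=C4 v1=A4 downbeat M6
bar 5: v0=G3 v1=E4 downbeat M6
bar 6: v0=F3 v1=F4 downbeat P8
  -> R4 @ bar 3 tick 2 v(0, 1): A3/G4 m7 untreated
  -> R4 @ bar 4 tick 2 v(0, 1): C4/F5 P4 untreated

(3, 2, R4, (0, 1))
(4, 2, R4, (0, 1))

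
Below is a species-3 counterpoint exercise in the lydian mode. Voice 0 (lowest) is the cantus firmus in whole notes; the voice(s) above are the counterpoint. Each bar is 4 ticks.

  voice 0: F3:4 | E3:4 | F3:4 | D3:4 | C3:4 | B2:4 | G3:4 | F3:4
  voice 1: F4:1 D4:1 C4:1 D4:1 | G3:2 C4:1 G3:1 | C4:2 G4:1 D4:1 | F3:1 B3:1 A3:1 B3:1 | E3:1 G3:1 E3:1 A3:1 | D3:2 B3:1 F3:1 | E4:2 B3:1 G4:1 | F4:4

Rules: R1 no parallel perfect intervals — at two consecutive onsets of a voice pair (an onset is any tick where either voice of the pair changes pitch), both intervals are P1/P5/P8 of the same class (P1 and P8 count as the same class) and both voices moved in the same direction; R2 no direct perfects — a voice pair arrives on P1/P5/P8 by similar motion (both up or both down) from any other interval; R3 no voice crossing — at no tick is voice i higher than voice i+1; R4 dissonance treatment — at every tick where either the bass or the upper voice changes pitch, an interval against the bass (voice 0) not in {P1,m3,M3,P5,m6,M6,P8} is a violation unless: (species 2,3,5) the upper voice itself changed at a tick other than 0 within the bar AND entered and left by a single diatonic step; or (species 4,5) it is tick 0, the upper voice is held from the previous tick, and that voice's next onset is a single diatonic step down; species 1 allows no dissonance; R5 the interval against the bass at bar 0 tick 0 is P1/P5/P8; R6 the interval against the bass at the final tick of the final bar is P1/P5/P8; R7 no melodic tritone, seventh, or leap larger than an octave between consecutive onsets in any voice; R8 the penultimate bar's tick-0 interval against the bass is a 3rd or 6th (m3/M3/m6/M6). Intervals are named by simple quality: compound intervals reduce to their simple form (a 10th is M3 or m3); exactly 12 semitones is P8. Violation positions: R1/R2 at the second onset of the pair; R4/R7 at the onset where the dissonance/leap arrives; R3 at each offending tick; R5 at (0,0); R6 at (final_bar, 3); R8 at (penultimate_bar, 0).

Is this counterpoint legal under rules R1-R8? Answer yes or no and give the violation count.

bar 0: v0=F3 v1=F4 (P8)
bar 1: v0=E3 v1=G3 (m3)
bar 2: v0=F3 v1=C4 (P5)
bar 3: v0=D3 v1=F3 (m3)
bar 4: v0=C3 v1=E3 (M3)
bar 5: v0=B2 v1=D3 (m3)
bar 6: v0=G3 v1=E4 (M6)
bar 7: v0=F3 v1=F4 (P8)
  R2 @ bar2.0: E3/G3 m3 -> F3/C4 P5 similar
  R4 @ bar2.2: F3/G4 M2 untreated
  R7 @ bar3.1: F3->B3 leap 6st
  R4 @ bar5.3: B2/F3 TT untreated
  R7 @ bar5.3: B3->F3 leap 6st
  R7 @ bar6.0: F3->E4 leap 11st
  R1 @ bar7.0: G3/G4 P8 -> F3/F4 P8 similar

No (7 violations)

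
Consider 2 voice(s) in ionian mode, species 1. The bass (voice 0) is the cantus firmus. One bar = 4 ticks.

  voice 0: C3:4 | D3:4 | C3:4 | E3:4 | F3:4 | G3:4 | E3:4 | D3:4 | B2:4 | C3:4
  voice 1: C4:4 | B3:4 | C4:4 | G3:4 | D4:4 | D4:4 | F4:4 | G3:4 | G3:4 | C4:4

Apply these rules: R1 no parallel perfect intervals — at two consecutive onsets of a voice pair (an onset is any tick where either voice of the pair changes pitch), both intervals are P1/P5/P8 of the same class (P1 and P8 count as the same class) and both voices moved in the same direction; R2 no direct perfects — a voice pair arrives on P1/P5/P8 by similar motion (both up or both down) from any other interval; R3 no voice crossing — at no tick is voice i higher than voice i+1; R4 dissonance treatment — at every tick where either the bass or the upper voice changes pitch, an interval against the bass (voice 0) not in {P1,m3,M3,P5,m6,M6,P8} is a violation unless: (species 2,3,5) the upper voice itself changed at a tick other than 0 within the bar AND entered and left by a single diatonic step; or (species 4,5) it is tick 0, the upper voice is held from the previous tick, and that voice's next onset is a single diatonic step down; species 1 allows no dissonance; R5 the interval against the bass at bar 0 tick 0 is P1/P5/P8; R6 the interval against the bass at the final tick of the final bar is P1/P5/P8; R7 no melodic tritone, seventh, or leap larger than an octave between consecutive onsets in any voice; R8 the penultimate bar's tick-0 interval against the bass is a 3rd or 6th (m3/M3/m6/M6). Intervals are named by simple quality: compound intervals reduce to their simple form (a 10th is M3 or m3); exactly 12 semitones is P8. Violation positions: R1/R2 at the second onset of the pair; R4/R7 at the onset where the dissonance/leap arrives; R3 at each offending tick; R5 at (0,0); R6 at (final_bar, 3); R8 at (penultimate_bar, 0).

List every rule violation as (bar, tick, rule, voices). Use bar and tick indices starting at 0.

(6, 0, R4, (0, 1))
(7, 0, R4, (0, 1))
(7, 0, R7, (1,))
(9, 0, R2, (0, 1))

bar 0: v0=C3 v1=C4 downbeat P8
bar 1: v0=D3 v1=B3 downbeat M6
bar 2: v0=C3 v1=C4 downbeat P8
bar 3: v0=E3 v1=G3 downbeat m3
bar 4: v0=F3 v1=D4 downbeat M6
bar 5: v0=G3 v1=D4 downbeat P5
bar 6: v0=E3 v1=F4 downbeat m2
bar 7: v0=D3 v1=G3 downbeat P4
bar 8: v0=B2 v1=G3 downbeat m6
bar 9: v0=C3 v1=C4 downbeat P8
  -> R4 @ bar 6 tick 0 v(0, 1): E3/F4 m2 untreated
  -> R4 @ bar 7 tick 0 v(0, 1): D3/G3 P4 untreated
  -> R7 @ bar 7 tick 0 v(1,): F4->G3 leap 10st
  -> R2 @ bar 9 tick 0 v(0, 1): B2/G3 m6 -> C3/C4 P8 similar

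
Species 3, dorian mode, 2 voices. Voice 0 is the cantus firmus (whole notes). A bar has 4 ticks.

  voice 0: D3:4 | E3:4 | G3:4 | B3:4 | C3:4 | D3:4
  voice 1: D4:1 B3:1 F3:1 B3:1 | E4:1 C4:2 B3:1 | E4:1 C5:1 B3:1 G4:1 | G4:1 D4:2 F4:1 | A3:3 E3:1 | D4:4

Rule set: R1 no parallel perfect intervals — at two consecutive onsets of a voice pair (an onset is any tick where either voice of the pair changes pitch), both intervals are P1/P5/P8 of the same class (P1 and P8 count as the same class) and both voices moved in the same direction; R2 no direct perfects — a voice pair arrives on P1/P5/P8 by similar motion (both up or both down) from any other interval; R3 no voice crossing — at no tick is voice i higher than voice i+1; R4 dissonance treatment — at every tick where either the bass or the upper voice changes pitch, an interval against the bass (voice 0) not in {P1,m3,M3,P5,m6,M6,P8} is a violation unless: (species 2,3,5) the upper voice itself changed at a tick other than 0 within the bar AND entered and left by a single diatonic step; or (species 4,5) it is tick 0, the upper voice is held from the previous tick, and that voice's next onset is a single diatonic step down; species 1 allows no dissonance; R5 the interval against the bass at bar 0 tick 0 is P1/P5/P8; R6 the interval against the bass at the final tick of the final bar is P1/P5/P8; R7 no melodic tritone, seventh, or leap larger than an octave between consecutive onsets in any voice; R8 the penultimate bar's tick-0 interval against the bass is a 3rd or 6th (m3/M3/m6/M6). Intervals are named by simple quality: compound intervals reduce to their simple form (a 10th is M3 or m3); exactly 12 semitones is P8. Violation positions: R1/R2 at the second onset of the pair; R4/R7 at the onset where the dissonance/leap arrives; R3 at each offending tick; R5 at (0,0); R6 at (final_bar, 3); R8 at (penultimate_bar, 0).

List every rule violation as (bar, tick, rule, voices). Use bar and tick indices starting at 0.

bar 0: v0=D3 v1=D4 downbeat P8
bar 1: v0=E3 v1=E4 downbeat P8
bar 2: v0=G3 v1=E4 downbeat M6
bar 3: v0=B3 v1=G4 downbeat m6
bar 4: v0=C3 v1=A3 downbeat M6
bar 5: v0=D3 v1=D4 downbeat P8
  -> R7 @ bar 0 tick 2 v(1,): B3->F3 leap 6st
  -> R7 @ bar 0 tick 3 v(1,): F3->B3 leap 6st
  -> R2 @ bar 1 tick 0 v(0, 1): D3/B3 M6 -> E3/E4 P8 similar
  -> R4 @ bar 2 tick 1 v(0, 1): G3/C5 P4 untreated
  -> R7 @ bar 2 tick 2 v(1,): C5->B3 leap 13st
  -> R4 @ bar 3 tick 3 v(0, 1): B3/F4 TT untreated
  -> R7 @ bar 4 tick 0 v(0,): B3->C3 leap 11st
  -> R2 @ bar 5 tick 0 v(0, 1): C3/E3 M3 -> D3/D4 P8 similar
  -> R7 @ bar 5 tick 0 v(1,): E3->D4 leap 10st

(0, 2, R7, (1,))
(0, 3, R7, (1,))
(1, 0, R2, (0, 1))
(2, 1, R4, (0, 1))
(2, 2, R7, (1,))
(3, 3, R4, (0, 1))
(4, 0, R7, (0,))
(5, 0, R2, (0, 1))
(5, 0, R7, (1,))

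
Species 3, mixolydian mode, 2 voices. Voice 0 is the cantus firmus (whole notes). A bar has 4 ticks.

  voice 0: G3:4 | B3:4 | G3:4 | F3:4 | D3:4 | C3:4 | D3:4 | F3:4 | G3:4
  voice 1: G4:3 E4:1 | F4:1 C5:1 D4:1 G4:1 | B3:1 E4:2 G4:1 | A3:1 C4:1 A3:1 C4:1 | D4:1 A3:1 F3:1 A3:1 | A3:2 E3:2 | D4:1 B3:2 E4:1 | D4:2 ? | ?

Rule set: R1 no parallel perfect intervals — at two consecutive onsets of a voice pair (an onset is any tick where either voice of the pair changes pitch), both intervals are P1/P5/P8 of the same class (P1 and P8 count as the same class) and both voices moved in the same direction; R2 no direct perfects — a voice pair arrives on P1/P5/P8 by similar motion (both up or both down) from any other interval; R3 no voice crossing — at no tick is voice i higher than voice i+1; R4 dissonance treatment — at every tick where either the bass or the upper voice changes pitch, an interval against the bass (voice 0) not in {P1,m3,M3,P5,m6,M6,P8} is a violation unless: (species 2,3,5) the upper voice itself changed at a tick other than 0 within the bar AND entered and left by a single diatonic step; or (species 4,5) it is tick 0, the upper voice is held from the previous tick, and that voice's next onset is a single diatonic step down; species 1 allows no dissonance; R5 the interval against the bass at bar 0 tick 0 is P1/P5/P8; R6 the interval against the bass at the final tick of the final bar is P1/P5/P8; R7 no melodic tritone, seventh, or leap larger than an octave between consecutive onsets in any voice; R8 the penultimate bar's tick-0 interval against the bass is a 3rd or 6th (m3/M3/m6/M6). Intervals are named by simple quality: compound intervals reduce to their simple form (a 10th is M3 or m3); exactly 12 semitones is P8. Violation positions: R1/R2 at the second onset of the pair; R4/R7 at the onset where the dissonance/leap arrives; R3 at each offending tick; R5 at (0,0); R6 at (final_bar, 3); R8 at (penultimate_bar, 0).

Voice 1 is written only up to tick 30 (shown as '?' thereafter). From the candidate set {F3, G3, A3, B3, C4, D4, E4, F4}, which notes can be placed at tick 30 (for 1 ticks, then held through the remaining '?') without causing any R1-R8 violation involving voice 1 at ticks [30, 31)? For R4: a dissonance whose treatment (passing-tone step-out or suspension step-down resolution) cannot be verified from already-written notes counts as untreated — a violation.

F3: legal
G3: violates R4
A3: legal
B3: violates R4
C4: legal
D4: legal
E4: violates R4
F4: legal

{A3, C4, D4, F3, F4}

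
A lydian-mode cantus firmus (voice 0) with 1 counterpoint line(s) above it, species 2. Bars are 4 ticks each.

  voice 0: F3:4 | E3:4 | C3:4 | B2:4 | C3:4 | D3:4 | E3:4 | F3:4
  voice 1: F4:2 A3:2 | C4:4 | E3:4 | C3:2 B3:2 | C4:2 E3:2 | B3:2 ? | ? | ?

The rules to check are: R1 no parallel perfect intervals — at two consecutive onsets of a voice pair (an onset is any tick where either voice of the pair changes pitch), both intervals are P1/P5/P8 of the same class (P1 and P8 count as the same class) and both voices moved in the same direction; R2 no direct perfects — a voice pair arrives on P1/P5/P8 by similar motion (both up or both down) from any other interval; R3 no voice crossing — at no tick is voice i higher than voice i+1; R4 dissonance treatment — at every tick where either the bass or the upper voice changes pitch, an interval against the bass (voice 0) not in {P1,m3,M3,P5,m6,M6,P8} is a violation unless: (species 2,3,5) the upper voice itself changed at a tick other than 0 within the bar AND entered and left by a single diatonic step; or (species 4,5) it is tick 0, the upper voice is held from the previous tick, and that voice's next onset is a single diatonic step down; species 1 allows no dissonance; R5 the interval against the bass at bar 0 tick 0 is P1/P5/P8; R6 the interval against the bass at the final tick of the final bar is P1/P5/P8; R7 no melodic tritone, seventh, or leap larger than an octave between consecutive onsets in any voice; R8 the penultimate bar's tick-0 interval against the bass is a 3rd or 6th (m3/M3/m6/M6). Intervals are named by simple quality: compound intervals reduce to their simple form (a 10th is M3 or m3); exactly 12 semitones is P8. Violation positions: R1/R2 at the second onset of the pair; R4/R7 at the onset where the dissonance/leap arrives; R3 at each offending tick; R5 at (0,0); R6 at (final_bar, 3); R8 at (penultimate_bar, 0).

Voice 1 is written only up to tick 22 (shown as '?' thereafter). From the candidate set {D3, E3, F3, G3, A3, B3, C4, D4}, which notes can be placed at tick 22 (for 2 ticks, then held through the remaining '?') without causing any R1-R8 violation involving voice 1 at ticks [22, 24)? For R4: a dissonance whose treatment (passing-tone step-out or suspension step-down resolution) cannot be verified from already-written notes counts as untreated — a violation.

D3: legal
E3: violates R4
F3: violates R7
G3: violates R4
A3: legal
B3: legal
C4: violates R4
D4: legal

{A3, B3, D3, D4}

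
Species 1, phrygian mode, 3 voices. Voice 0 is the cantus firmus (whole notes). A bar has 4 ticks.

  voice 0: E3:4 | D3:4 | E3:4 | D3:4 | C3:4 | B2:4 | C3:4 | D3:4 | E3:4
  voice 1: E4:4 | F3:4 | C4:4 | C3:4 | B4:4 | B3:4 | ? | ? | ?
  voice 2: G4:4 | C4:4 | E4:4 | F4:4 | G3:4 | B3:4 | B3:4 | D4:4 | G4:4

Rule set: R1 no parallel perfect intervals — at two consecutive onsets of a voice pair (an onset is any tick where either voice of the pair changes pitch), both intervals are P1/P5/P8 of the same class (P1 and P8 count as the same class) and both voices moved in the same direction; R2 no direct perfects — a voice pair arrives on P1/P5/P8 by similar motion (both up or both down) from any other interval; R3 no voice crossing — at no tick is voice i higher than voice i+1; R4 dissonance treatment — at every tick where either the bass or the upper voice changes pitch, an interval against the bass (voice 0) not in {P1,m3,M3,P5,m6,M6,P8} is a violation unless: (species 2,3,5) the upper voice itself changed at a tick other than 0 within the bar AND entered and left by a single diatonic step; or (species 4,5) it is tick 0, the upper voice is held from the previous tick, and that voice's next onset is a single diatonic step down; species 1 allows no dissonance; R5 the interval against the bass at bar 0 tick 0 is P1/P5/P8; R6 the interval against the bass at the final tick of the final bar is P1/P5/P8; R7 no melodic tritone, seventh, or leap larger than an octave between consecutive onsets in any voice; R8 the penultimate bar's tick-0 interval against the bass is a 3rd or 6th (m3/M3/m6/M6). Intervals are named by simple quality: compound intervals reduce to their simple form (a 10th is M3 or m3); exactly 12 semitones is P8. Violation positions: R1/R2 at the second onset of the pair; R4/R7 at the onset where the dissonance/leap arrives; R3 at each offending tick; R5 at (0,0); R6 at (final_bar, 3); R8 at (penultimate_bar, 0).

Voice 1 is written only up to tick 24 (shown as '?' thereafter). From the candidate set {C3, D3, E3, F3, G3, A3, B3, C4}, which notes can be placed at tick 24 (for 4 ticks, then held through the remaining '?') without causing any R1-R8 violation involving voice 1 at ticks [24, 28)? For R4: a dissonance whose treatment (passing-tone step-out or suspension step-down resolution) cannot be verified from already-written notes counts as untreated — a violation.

{A3, E3, G3}

C3: violates R7
D3: violates R4
E3: legal
F3: violates R4,R7
G3: legal
A3: legal
B3: violates R4
C4: violates R1,R3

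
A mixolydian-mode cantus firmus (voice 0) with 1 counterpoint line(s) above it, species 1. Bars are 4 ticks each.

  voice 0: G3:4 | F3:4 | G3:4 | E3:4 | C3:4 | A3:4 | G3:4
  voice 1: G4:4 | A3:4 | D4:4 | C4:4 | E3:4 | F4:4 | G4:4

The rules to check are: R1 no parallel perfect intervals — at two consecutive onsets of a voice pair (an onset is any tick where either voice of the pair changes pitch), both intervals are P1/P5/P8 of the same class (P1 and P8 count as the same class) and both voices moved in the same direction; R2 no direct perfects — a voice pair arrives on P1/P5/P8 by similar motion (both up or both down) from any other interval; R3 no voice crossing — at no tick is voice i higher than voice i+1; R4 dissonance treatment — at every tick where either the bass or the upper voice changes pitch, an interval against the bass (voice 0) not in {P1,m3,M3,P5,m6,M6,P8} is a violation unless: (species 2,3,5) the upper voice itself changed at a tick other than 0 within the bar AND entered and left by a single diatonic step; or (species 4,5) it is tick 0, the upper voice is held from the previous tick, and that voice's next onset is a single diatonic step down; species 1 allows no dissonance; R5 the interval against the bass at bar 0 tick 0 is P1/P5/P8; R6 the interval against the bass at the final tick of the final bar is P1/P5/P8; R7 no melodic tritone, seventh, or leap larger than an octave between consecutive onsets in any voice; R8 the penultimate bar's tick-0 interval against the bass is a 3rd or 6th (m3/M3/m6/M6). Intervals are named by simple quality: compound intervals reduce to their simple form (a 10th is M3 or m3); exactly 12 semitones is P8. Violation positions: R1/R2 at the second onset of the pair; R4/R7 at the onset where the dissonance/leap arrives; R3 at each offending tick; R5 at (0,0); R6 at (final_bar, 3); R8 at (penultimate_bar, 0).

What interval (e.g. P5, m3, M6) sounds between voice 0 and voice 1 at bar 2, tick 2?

voice 0=G3 voice 1=D4 -> P5

P5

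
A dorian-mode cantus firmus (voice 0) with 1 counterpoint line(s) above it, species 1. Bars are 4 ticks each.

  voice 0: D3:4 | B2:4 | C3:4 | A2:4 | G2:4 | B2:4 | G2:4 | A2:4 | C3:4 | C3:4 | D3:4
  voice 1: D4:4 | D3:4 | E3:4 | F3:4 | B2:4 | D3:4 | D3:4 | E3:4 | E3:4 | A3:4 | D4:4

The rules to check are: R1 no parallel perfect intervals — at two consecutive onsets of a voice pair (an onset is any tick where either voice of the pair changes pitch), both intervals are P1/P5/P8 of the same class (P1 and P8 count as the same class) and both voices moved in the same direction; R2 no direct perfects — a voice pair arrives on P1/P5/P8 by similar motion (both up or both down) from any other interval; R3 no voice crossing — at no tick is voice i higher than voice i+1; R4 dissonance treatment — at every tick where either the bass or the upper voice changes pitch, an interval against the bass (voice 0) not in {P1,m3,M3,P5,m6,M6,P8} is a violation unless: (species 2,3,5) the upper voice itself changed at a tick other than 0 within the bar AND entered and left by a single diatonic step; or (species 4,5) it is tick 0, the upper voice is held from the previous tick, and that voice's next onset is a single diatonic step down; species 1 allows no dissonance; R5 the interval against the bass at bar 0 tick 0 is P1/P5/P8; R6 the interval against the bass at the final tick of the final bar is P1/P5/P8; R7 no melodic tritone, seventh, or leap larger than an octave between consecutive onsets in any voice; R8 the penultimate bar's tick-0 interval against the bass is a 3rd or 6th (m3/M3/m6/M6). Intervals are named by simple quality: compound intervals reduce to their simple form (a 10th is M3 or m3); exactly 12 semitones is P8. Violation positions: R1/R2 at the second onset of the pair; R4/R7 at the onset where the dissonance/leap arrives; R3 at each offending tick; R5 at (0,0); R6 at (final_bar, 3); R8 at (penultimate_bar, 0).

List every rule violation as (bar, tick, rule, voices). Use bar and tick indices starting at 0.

bar 0: v0=D3 v1=D4 downbeat P8
bar 1: v0=B2 v1=D3 downbeat m3
bar 2: v0=C3 v1=E3 downbeat M3
bar 3: v0=A2 v1=F3 downbeat m6
bar 4: v0=G2 v1=B2 downbeat M3
bar 5: v0=B2 v1=D3 downbeat m3
bar 6: v0=G2 v1=D3 downbeat P5
bar 7: v0=A2 v1=E3 downbeat P5
bar 8: v0=C3 v1=E3 downbeat M3
bar 9: v0=C3 v1=A3 downbeat M6
bar 10: v0=D3 v1=D4 downbeat P8
  -> R7 @ bar 4 tick 0 v(1,): F3->B2 leap 6st
  -> R1 @ bar 7 tick 0 v(0, 1): G2/D3 P5 -> A2/E3 P5 similar
  -> R2 @ bar 10 tick 0 v(0, 1): C3/A3 M6 -> D3/D4 P8 similar

(4, 0, R7, (1,))
(7, 0, R1, (0, 1))
(10, 0, R2, (0, 1))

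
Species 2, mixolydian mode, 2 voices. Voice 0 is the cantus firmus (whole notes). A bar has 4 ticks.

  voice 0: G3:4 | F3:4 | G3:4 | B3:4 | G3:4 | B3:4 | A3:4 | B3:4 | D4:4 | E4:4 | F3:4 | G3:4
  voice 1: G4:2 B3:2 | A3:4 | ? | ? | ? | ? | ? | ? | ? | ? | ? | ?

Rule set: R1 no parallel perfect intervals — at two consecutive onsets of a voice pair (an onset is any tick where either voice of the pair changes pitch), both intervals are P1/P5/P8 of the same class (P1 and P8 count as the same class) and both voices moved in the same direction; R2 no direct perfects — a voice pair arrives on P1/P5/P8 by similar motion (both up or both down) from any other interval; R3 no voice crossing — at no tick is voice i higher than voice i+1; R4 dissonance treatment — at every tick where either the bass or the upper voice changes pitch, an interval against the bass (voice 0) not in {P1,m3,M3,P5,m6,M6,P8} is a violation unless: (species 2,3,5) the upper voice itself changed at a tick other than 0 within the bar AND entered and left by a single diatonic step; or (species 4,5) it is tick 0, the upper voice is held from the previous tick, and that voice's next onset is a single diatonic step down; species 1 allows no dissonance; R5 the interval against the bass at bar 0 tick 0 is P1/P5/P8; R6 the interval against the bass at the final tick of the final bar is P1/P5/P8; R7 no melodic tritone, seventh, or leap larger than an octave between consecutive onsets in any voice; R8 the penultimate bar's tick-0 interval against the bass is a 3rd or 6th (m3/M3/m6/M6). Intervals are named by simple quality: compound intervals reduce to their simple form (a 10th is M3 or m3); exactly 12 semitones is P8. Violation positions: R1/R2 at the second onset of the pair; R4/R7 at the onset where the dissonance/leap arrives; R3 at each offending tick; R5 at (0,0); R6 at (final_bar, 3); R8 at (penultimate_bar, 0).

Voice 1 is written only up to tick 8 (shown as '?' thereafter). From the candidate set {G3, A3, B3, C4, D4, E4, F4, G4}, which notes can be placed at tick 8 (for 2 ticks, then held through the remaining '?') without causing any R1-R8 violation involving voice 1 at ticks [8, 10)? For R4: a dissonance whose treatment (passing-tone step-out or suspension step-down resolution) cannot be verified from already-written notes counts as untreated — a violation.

{B3, E4, G3}

G3: legal
A3: violates R4
B3: legal
C4: violates R4
D4: violates R2
E4: legal
F4: violates R4
G4: violates R2,R7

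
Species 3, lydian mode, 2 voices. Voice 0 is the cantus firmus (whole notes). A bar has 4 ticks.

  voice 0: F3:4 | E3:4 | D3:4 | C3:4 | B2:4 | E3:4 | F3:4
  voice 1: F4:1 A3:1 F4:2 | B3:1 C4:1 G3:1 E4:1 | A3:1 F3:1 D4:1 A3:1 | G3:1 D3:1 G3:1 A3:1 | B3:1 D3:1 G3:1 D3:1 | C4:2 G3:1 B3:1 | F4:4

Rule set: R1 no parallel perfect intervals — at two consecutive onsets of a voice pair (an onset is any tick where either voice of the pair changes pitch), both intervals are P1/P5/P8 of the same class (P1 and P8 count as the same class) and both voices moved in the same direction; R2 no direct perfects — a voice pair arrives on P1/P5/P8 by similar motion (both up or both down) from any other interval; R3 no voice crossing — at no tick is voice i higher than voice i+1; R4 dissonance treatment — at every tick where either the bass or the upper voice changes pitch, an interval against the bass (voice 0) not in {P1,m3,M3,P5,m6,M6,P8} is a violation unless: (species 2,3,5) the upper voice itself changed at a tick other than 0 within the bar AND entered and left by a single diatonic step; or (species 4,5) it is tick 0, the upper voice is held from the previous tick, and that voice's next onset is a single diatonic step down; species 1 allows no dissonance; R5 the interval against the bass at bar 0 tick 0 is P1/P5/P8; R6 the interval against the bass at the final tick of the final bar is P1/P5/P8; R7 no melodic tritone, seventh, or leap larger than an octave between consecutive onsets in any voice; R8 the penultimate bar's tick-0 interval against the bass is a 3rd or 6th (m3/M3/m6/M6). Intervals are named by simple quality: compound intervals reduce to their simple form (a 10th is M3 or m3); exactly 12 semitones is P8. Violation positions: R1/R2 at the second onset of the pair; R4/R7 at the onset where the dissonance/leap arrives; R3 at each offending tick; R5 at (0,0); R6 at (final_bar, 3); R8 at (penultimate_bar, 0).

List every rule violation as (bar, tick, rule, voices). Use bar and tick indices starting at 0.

(1, 0, R2, (0, 1))
(1, 0, R7, (1,))
(2, 0, R2, (0, 1))
(3, 0, R1, (0, 1))
(3, 1, R4, (0, 1))
(5, 0, R7, (1,))
(6, 0, R2, (0, 1))
(6, 0, R7, (1,))

bar 0: v0=F3 v1=F4 downbeat P8
bar 1: v0=E3 v1=B3 downbeat P5
bar 2: v0=D3 v1=A3 downbeat P5
bar 3: v0=C3 v1=G3 downbeat P5
bar 4: v0=B2 v1=B3 downbeat P8
bar 5: v0=E3 v1=C4 downbeat m6
bar 6: v0=F3 v1=F4 downbeat P8
  -> R2 @ bar 1 tick 0 v(0, 1): F3/F4 P8 -> E3/B3 P5 similar
  -> R7 @ bar 1 tick 0 v(1,): F4->B3 leap 6st
  -> R2 @ bar 2 tick 0 v(0, 1): E3/E4 P8 -> D3/A3 P5 similar
  -> R1 @ bar 3 tick 0 v(0, 1): D3/A3 P5 -> C3/G3 P5 similar
  -> R4 @ bar 3 tick 1 v(0, 1): C3/D3 M2 untreated
  -> R7 @ bar 5 tick 0 v(1,): D3->C4 leap 10st
  -> R2 @ bar 6 tick 0 v(0, 1): E3/B3 P5 -> F3/F4 P8 similar
  -> R7 @ bar 6 tick 0 v(1,): B3->F4 leap 6st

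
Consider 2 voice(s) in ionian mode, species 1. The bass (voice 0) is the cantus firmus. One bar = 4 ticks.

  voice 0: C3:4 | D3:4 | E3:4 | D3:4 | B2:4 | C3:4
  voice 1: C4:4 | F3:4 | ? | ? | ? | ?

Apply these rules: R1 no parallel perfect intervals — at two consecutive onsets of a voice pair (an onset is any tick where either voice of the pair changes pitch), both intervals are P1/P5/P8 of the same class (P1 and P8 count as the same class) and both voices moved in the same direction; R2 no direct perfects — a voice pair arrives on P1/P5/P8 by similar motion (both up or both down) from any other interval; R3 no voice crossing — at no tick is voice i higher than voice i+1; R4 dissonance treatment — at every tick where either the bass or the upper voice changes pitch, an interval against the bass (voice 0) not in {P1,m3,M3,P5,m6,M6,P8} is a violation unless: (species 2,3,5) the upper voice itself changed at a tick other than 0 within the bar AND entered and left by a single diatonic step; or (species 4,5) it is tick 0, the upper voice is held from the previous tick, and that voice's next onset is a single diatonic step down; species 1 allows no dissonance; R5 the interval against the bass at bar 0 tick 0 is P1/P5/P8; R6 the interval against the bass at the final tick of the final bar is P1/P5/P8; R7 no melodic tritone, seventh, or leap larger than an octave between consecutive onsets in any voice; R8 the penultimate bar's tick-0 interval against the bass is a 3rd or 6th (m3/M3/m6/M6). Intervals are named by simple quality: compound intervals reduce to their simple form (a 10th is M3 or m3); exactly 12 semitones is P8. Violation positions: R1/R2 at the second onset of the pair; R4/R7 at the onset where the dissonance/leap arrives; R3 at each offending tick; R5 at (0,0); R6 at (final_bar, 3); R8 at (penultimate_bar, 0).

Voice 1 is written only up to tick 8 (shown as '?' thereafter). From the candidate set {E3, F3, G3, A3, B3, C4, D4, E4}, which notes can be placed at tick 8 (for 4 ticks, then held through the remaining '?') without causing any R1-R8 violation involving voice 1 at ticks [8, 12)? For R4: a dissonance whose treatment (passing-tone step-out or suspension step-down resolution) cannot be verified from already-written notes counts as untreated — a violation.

E3: legal
F3: violates R4
G3: legal
A3: violates R4
B3: violates R2,R7
C4: legal
D4: violates R4
E4: violates R2,R7

{C4, E3, G3}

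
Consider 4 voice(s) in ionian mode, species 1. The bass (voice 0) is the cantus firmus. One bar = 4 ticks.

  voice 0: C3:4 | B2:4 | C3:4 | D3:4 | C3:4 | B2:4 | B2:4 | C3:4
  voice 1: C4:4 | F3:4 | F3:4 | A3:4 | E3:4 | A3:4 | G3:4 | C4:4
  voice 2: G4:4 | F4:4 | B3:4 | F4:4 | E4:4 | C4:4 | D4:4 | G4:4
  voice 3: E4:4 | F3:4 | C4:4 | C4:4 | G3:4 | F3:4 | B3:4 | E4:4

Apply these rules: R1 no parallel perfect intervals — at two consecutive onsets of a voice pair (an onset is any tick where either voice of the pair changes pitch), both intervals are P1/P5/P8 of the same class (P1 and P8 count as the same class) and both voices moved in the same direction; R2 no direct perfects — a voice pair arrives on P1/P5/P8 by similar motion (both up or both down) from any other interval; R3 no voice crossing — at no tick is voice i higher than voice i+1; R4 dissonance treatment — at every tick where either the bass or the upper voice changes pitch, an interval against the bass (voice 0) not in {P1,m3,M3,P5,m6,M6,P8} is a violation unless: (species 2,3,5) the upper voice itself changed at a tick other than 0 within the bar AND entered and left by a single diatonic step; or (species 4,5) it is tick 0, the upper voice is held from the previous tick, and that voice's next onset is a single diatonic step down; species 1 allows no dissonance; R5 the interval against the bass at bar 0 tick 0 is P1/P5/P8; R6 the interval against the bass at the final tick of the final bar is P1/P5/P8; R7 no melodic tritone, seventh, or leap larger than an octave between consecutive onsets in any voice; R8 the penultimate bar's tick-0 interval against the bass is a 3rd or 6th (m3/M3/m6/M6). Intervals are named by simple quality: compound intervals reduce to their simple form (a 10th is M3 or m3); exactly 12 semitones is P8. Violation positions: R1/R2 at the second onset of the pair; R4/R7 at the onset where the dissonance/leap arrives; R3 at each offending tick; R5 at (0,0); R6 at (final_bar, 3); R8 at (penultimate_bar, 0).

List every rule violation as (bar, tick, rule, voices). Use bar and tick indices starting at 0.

bar 0: v0=C3 v1=C4 v2=G4 v3=E4 downbeat M3
bar 1: v0=B2 v1=F3 v2=F4 v3=F3 downbeat TT
bar 2: v0=C3 v1=F3 v2=B3 v3=C4 downbeat P8
bar 3: v0=D3 v1=A3 v2=F4 v3=C4 downbeat m7
bar 4: v0=C3 v1=E3 v2=E4 v3=G3 downbeat P5
bar 5: v0=B2 v1=A3 v2=C4 v3=F3 downbeat TT
bar 6: v0=B2 v1=G3 v2=D4 v3=B3 downbeat P8
bar 7: v0=C3 v1=C4 v2=G4 v3=E4 downbeat M3
  -> R3 @ bar 0 tick 0 v(2, 3): G4 above E4
  -> R5 @ bar 0 tick 0 v(0, 3): opens on M3
  -> R3 @ bar 0 tick 1 v(2, 3): G4 above E4
  -> R3 @ bar 0 tick 2 v(2, 3): G4 above E4
  -> R3 @ bar 0 tick 3 v(2, 3): G4 above E4
  -> R2 @ bar 1 tick 0 v(1, 2): C4/G4 P5 -> F3/F4 P8 similar
  -> R2 @ bar 1 tick 0 v(1, 3): C4/E4 M3 -> F3/F3 P1 similar
  -> R2 @ bar 1 tick 0 v(2, 3): G4/E4 m3 -> F4/F3 P8 similar
  -> R3 @ bar 1 tick 0 v(2, 3): F4 above F3
  -> R4 @ bar 1 tick 0 v(0, 1): B2/F3 TT untreated
  -> R4 @ bar 1 tick 0 v(0, 2): B2/F4 TT untreated
  -> R4 @ bar 1 tick 0 v(0, 3): B2/F3 TT untreated
  -> R7 @ bar 1 tick 0 v(3,): E4->F3 leap 11st
  -> R3 @ bar 1 tick 1 v(2, 3): F4 above F3
  -> R3 @ bar 1 tick 2 v(2, 3): F4 above F3
  -> R3 @ bar 1 tick 3 v(2, 3): F4 above F3
  -> R2 @ bar 2 tick 0 v(0, 3): B2/F3 TT -> C3/C4 P8 similar
  -> R4 @ bar 2 tick 0 v(0, 1): C3/F3 P4 untreated
  -> R4 @ bar 2 tick 0 v(0, 2): C3/B3 M7 untreated
  -> R7 @ bar 2 tick 0 v(2,): F4->B3 leap 6st
  -> R2 @ bar 3 tick 0 v(0, 1): C3/F3 P4 -> D3/A3 P5 similar
  -> R3 @ bar 3 tick 0 v(2, 3): F4 above C4
  -> R4 @ bar 3 tick 0 v(0, 3): D3/C4 m7 untreated
  -> R7 @ bar 3 tick 0 v(2,): B3->F4 leap 6st
  -> R3 @ bar 3 tick 1 v(2, 3): F4 above C4
  -> R3 @ bar 3 tick 2 v(2, 3): F4 above C4
  -> R3 @ bar 3 tick 3 v(2, 3): F4 above C4
  -> R2 @ bar 4 tick 0 v(0, 3): D3/C4 m7 -> C3/G3 P5 similar
  -> R2 @ bar 4 tick 0 v(1, 2): A3/F4 m6 -> E3/E4 P8 similar
  -> R3 @ bar 4 tick 0 v(2, 3): E4 above G3
  -> R3 @ bar 4 tick 1 v(2, 3): E4 above G3
  -> R3 @ bar 4 tick 2 v(2, 3): E4 above G3
  -> R3 @ bar 4 tick 3 v(2, 3): E4 above G3
  -> R2 @ bar 5 tick 0 v(2, 3): E4/G3 M6 -> C4/F3 P5 similar
  -> R3 @ bar 5 tick 0 v(2, 3): C4 above F3
  -> R4 @ bar 5 tick 0 v(0, 1): B2/A3 m7 untreated
  -> R4 @ bar 5 tick 0 v(0, 2): B2/C4 m2 untreated
  -> R4 @ bar 5 tick 0 v(0, 3): B2/F3 TT untreated
  -> R3 @ bar 5 tick 1 v(2, 3): C4 above F3
  -> R3 @ bar 5 tick 2 v(2, 3): C4 above F3
  -> R3 @ bar 5 tick 3 v(2, 3): C4 above F3
  -> R3 @ bar 6 tick 0 v(2, 3): D4 above B3
  -> R7 @ bar 6 tick 0 v(3,): F3->B3 leap 6st
  -> R8 @ bar 6 tick 0 v(0, 3): penult P8 not 3rd/6th
  -> R3 @ bar 6 tick 1 v(2, 3): D4 above B3
  -> R3 @ bar 6 tick 2 v(2, 3): D4 above B3
  -> R3 @ bar 6 tick 3 v(2, 3): D4 above B3
  -> R1 @ bar 7 tick 0 v(1, 2): G3/D4 P5 -> C4/G4 P5 similar
  -> R2 @ bar 7 tick 0 v(0, 1): B2/G3 m6 -> C3/C4 P8 similar
  -> R2 @ bar 7 tick 0 v(0, 2): B2/D4 m3 -> C3/G4 P5 similar
  -> R3 @ bar 7 tick 0 v(2, 3): G4 above E4
  -> R3 @ bar 7 tick 1 v(2, 3): G4 above E4
  -> R3 @ bar 7 tick 2 v(2, 3): G4 above E4
  -> R3 @ bar 7 tick 3 v(2, 3): G4 above E4
  -> R6 @ bar 7 tick 3 v(0, 3): closes on M3

(0, 0, R3, (2, 3))
(0, 0, R5, (0, 3))
(0, 1, R3, (2, 3))
(0, 2, R3, (2, 3))
(0, 3, R3, (2, 3))
(1, 0, R2, (1, 2))
(1, 0, R2, (1, 3))
(1, 0, R2, (2, 3))
(1, 0, R3, (2, 3))
(1, 0, R4, (0, 1))
(1, 0, R4, (0, 2))
(1, 0, R4, (0, 3))
(1, 0, R7, (3,))
(1, 1, R3, (2, 3))
(1, 2, R3, (2, 3))
(1, 3, R3, (2, 3))
(2, 0, R2, (0, 3))
(2, 0, R4, (0, 1))
(2, 0, R4, (0, 2))
(2, 0, R7, (2,))
(3, 0, R2, (0, 1))
(3, 0, R3, (2, 3))
(3, 0, R4, (0, 3))
(3, 0, R7, (2,))
(3, 1, R3, (2, 3))
(3, 2, R3, (2, 3))
(3, 3, R3, (2, 3))
(4, 0, R2, (0, 3))
(4, 0, R2, (1, 2))
(4, 0, R3, (2, 3))
(4, 1, R3, (2, 3))
(4, 2, R3, (2, 3))
(4, 3, R3, (2, 3))
(5, 0, R2, (2, 3))
(5, 0, R3, (2, 3))
(5, 0, R4, (0, 1))
(5, 0, R4, (0, 2))
(5, 0, R4, (0, 3))
(5, 1, R3, (2, 3))
(5, 2, R3, (2, 3))
(5, 3, R3, (2, 3))
(6, 0, R3, (2, 3))
(6, 0, R7, (3,))
(6, 0, R8, (0, 3))
(6, 1, R3, (2, 3))
(6, 2, R3, (2, 3))
(6, 3, R3, (2, 3))
(7, 0, R1, (1, 2))
(7, 0, R2, (0, 1))
(7, 0, R2, (0, 2))
(7, 0, R3, (2, 3))
(7, 1, R3, (2, 3))
(7, 2, R3, (2, 3))
(7, 3, R3, (2, 3))
(7, 3, R6, (0, 3))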